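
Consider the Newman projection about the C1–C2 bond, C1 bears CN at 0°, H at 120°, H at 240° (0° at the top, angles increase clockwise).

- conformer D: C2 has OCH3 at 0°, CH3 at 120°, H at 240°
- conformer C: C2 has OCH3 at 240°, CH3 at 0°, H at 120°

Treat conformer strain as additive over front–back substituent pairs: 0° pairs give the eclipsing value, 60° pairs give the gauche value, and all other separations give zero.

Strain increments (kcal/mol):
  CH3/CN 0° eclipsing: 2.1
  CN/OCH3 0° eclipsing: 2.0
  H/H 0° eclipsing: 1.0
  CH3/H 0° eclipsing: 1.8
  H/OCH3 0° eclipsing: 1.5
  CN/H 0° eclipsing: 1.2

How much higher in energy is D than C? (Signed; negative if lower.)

+0.2 kcal/mol

D is eclipsed. CN at 0° is eclipsed with OCH3 at 0° (2.0); H at 120° is eclipsed with CH3 at 120° (1.8); H at 240° is eclipsed with H at 240° (1.0). Total 4.8 kcal/mol.
C is eclipsed. CN at 0° is eclipsed with CH3 at 0° (2.1); H at 120° is eclipsed with H at 120° (1.0); H at 240° is eclipsed with OCH3 at 240° (1.5). Total 4.6 kcal/mol.
E(D) − E(C) = 4.8 − 4.6 = +0.2 kcal/mol.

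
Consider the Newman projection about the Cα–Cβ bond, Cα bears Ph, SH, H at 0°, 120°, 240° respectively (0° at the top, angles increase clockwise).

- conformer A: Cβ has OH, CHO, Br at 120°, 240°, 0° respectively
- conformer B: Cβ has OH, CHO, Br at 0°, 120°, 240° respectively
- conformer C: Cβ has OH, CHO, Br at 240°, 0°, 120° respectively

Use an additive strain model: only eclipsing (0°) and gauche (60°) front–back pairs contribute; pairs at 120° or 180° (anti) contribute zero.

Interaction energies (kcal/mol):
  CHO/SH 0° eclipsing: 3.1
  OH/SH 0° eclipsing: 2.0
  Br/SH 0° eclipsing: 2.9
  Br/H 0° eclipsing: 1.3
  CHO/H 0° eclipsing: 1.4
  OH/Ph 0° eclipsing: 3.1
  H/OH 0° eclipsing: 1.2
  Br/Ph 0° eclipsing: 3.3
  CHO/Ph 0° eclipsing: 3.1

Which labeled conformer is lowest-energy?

A

A is eclipsed. Ph at 0° is eclipsed with Br at 0° (3.3); SH at 120° is eclipsed with OH at 120° (2.0); H at 240° is eclipsed with CHO at 240° (1.4). Total 6.7 kcal/mol.
B is eclipsed. Ph at 0° is eclipsed with OH at 0° (3.1); SH at 120° is eclipsed with CHO at 120° (3.1); H at 240° is eclipsed with Br at 240° (1.3). Total 7.5 kcal/mol.
C is eclipsed. Ph at 0° is eclipsed with CHO at 0° (3.1); SH at 120° is eclipsed with Br at 120° (2.9); H at 240° is eclipsed with OH at 240° (1.2). Total 7.2 kcal/mol.
A has the lowest total (6.7 kcal/mol).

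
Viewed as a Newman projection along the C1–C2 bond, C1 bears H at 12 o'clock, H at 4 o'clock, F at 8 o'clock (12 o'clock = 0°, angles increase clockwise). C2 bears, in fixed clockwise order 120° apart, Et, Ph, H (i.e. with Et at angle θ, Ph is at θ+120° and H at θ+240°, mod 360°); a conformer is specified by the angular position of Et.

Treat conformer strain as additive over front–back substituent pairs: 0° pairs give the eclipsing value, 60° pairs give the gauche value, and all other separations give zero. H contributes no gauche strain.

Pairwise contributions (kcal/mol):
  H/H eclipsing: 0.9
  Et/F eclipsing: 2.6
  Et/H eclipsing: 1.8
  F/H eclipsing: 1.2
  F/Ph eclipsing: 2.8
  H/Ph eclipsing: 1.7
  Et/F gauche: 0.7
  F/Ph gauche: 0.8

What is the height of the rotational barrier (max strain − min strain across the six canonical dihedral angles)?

4.8 kcal/mol

Et at 0° is eclipsed. H at 0° is eclipsed with Et at 0° (1.8); H at 120° is eclipsed with Ph at 120° (1.7); F at 240° is eclipsed with H at 240° (1.2). Total 4.7 kcal/mol.
Et at 60° is staggered. F at 240° is gauche with Ph at 180° (0.8). Total 0.8 kcal/mol.
Et at 120° is eclipsed. H at 0° is eclipsed with H at 0° (0.9); H at 120° is eclipsed with Et at 120° (1.8); F at 240° is eclipsed with Ph at 240° (2.8). Total 5.5 kcal/mol.
Et at 180° is staggered. F at 240° is gauche with Et at 180° (0.7); F at 240° is gauche with Ph at 300° (0.8). Total 1.5 kcal/mol.
Et at 240° is eclipsed. H at 0° is eclipsed with Ph at 0° (1.7); H at 120° is eclipsed with H at 120° (0.9); F at 240° is eclipsed with Et at 240° (2.6). Total 5.2 kcal/mol.
Et at 300° is staggered. F at 240° is gauche with Et at 300° (0.7). Total 0.7 kcal/mol.
Max at 120° (5.5 kcal/mol), min at 300° (0.7 kcal/mol); barrier = 4.8 kcal/mol.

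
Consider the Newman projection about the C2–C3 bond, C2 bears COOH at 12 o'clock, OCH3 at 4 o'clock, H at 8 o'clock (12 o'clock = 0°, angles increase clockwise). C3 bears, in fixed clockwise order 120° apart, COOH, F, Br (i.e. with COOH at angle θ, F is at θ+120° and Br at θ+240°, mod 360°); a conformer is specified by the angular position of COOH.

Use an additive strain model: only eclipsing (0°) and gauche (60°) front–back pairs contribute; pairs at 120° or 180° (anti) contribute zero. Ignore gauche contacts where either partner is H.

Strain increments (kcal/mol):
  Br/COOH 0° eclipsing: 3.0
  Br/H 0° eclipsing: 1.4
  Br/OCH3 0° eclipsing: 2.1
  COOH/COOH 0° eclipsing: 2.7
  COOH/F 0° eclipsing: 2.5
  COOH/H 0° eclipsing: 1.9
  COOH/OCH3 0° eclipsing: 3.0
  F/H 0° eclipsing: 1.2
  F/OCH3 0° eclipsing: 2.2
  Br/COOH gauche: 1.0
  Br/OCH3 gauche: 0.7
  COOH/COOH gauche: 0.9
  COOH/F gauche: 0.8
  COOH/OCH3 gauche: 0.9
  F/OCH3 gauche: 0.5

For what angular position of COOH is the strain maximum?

COOH at 0° (eclipsed): COOH(0°)/COOH(0°) eclipsed 2.7; OCH3(120°)/F(120°) eclipsed 2.2; H(240°)/Br(240°) eclipsed 1.4 → 6.3 kcal/mol.
COOH at 60° (staggered): COOH(0°)/COOH(60°) gauche 0.9; COOH(0°)/Br(300°) gauche 1.0; OCH3(120°)/COOH(60°) gauche 0.9; OCH3(120°)/F(180°) gauche 0.5 → 3.3 kcal/mol.
COOH at 120° (eclipsed): COOH(0°)/Br(0°) eclipsed 3.0; OCH3(120°)/COOH(120°) eclipsed 3.0; H(240°)/F(240°) eclipsed 1.2 → 7.2 kcal/mol.
COOH at 180° (staggered): COOH(0°)/F(300°) gauche 0.8; COOH(0°)/Br(60°) gauche 1.0; OCH3(120°)/COOH(180°) gauche 0.9; OCH3(120°)/Br(60°) gauche 0.7 → 3.4 kcal/mol.
COOH at 240° (eclipsed): COOH(0°)/F(0°) eclipsed 2.5; OCH3(120°)/Br(120°) eclipsed 2.1; H(240°)/COOH(240°) eclipsed 1.9 → 6.5 kcal/mol.
COOH at 300° (staggered): COOH(0°)/COOH(300°) gauche 0.9; COOH(0°)/F(60°) gauche 0.8; OCH3(120°)/F(60°) gauche 0.5; OCH3(120°)/Br(180°) gauche 0.7 → 2.9 kcal/mol.
The maximum (7.2 kcal/mol) occurs with COOH at 120°.

120°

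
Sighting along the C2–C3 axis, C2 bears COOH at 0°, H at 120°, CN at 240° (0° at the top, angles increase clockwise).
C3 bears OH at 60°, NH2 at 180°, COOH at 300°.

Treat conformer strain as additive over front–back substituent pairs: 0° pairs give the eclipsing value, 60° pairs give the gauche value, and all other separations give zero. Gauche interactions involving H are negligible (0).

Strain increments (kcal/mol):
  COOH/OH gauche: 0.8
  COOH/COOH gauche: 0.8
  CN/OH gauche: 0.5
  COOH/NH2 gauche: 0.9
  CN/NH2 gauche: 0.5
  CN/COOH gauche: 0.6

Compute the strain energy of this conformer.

2.7 kcal/mol

This conformer (staggered): COOH(0°)/OH(60°) gauche 0.8; COOH(0°)/COOH(300°) gauche 0.8; CN(240°)/NH2(180°) gauche 0.5; CN(240°)/COOH(300°) gauche 0.6 → 2.7 kcal/mol.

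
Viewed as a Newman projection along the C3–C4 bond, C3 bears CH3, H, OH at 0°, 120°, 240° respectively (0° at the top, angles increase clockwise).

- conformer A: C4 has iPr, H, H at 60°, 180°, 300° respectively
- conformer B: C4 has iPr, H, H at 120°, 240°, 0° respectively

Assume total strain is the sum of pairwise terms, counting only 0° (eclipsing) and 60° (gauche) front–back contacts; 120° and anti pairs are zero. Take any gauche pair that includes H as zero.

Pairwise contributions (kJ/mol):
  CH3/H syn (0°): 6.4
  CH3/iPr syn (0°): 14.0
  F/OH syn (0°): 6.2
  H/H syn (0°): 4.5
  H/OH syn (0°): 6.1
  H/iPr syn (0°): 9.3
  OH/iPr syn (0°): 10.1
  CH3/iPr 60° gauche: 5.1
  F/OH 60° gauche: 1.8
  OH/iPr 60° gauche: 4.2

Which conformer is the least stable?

A is staggered. CH3 at 0° is gauche with iPr at 60° (5.1). Total 5.1 kJ/mol.
B is eclipsed. CH3 at 0° is eclipsed with H at 0° (6.4); H at 120° is eclipsed with iPr at 120° (9.3); OH at 240° is eclipsed with H at 240° (6.1). Total 21.8 kJ/mol.
B has the highest total (21.8 kJ/mol).

B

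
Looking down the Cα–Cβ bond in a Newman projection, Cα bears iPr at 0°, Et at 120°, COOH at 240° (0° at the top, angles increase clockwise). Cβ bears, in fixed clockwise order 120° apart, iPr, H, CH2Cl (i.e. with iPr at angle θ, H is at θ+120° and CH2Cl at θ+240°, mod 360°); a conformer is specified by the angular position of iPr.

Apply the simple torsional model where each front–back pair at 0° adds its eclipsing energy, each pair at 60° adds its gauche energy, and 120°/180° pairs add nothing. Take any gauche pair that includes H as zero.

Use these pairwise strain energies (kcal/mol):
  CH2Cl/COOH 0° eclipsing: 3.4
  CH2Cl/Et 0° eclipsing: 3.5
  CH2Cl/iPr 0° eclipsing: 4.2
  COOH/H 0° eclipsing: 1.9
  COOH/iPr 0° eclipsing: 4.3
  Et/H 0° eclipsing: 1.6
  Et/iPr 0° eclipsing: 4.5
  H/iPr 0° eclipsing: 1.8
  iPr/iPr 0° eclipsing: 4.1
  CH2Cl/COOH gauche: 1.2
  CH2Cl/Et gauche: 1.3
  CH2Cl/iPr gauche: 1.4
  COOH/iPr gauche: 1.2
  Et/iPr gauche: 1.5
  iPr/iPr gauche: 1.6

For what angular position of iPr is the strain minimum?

300°

iPr at 0° (eclipsed): iPr(0°)/iPr(0°) eclipsed 4.1; Et(120°)/H(120°) eclipsed 1.6; COOH(240°)/CH2Cl(240°) eclipsed 3.4 → 9.1 kcal/mol.
iPr at 60° (staggered): iPr(0°)/iPr(60°) gauche 1.6; iPr(0°)/CH2Cl(300°) gauche 1.4; Et(120°)/iPr(60°) gauche 1.5; COOH(240°)/CH2Cl(300°) gauche 1.2 → 5.7 kcal/mol.
iPr at 120° (eclipsed): iPr(0°)/CH2Cl(0°) eclipsed 4.2; Et(120°)/iPr(120°) eclipsed 4.5; COOH(240°)/H(240°) eclipsed 1.9 → 10.6 kcal/mol.
iPr at 180° (staggered): iPr(0°)/CH2Cl(60°) gauche 1.4; Et(120°)/iPr(180°) gauche 1.5; Et(120°)/CH2Cl(60°) gauche 1.3; COOH(240°)/iPr(180°) gauche 1.2 → 5.4 kcal/mol.
iPr at 240° (eclipsed): iPr(0°)/H(0°) eclipsed 1.8; Et(120°)/CH2Cl(120°) eclipsed 3.5; COOH(240°)/iPr(240°) eclipsed 4.3 → 9.6 kcal/mol.
iPr at 300° (staggered): iPr(0°)/iPr(300°) gauche 1.6; Et(120°)/CH2Cl(180°) gauche 1.3; COOH(240°)/iPr(300°) gauche 1.2; COOH(240°)/CH2Cl(180°) gauche 1.2 → 5.3 kcal/mol.
The minimum (5.3 kcal/mol) occurs with iPr at 300°.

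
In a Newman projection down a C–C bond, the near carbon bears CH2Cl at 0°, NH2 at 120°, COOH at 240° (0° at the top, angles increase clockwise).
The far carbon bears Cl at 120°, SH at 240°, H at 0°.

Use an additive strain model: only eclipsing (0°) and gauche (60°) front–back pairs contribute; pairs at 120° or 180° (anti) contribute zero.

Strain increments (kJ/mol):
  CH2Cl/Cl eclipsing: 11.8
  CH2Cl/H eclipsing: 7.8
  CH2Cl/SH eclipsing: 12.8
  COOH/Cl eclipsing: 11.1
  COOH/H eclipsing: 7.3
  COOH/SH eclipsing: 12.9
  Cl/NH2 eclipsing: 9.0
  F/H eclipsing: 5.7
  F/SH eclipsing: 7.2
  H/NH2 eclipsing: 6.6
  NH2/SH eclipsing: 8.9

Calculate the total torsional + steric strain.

This conformer (eclipsed): CH2Cl–H eclipsed, NH2–Cl eclipsed, COOH–SH eclipsed; 7.8 + 9.0 + 12.9 = 29.7 kJ/mol.

29.7 kJ/mol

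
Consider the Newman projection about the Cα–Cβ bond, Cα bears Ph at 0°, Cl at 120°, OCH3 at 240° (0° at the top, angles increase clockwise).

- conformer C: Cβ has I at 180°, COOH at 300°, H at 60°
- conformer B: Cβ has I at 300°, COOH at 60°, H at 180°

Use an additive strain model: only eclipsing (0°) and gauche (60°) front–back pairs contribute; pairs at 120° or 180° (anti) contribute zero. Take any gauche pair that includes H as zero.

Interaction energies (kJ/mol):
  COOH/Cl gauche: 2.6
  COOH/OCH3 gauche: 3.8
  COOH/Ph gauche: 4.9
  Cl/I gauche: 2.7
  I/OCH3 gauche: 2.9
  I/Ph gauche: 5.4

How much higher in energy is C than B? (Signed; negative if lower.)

C (staggered): Ph–COOH gauche, Cl–I gauche, OCH3–I gauche, OCH3–COOH gauche; 4.9 + 2.7 + 2.9 + 3.8 = 14.3 kJ/mol.
B (staggered): Ph–I gauche, Ph–COOH gauche, Cl–COOH gauche, OCH3–I gauche; 5.4 + 4.9 + 2.6 + 2.9 = 15.8 kJ/mol.
E(C) − E(B) = 14.3 − 15.8 = -1.5 kJ/mol.

-1.5 kJ/mol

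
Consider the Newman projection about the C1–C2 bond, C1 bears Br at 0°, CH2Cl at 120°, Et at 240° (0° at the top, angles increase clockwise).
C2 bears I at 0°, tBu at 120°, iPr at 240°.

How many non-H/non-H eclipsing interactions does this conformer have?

3

Non-H eclipsing pairs: Br(0°)/I(0°); CH2Cl(120°)/tBu(120°); Et(240°)/iPr(240°) — 3 interactions.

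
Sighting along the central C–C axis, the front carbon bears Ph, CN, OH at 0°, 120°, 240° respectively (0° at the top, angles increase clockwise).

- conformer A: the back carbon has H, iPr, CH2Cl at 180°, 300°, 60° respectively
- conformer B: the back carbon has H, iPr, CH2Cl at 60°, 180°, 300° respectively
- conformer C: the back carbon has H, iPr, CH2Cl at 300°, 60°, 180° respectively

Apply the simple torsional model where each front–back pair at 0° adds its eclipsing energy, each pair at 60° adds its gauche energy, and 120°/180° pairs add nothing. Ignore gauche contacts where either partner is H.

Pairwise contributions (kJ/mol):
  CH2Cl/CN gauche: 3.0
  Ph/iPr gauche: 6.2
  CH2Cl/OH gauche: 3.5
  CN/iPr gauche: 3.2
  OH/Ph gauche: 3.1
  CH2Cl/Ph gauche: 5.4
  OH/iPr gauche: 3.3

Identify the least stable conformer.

A

A (staggered): Ph(0°)/iPr(300°) gauche 6.2; Ph(0°)/CH2Cl(60°) gauche 5.4; CN(120°)/CH2Cl(60°) gauche 3.0; OH(240°)/iPr(300°) gauche 3.3 → 17.9 kJ/mol.
B (staggered): Ph(0°)/CH2Cl(300°) gauche 5.4; CN(120°)/iPr(180°) gauche 3.2; OH(240°)/iPr(180°) gauche 3.3; OH(240°)/CH2Cl(300°) gauche 3.5 → 15.4 kJ/mol.
C (staggered): Ph(0°)/iPr(60°) gauche 6.2; CN(120°)/iPr(60°) gauche 3.2; CN(120°)/CH2Cl(180°) gauche 3.0; OH(240°)/CH2Cl(180°) gauche 3.5 → 15.9 kJ/mol.
A has the highest total (17.9 kJ/mol).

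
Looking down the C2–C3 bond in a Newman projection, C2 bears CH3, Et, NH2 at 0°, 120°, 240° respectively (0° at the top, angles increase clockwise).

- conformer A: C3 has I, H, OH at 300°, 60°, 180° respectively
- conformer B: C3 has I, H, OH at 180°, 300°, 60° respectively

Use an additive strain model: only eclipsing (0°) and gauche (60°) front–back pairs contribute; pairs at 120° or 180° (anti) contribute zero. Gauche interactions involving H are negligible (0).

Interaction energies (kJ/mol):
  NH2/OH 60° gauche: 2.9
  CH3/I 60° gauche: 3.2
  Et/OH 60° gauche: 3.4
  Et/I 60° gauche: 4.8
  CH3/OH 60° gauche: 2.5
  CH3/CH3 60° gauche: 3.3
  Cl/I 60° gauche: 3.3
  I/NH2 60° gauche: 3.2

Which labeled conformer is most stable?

A

A (staggered): CH3–I gauche, Et–OH gauche, NH2–I gauche, NH2–OH gauche; 3.2 + 3.4 + 3.2 + 2.9 = 12.7 kJ/mol.
B (staggered): CH3–OH gauche, Et–I gauche, Et–OH gauche, NH2–I gauche; 2.5 + 4.8 + 3.4 + 3.2 = 13.9 kJ/mol.
A has the lowest total (12.7 kJ/mol).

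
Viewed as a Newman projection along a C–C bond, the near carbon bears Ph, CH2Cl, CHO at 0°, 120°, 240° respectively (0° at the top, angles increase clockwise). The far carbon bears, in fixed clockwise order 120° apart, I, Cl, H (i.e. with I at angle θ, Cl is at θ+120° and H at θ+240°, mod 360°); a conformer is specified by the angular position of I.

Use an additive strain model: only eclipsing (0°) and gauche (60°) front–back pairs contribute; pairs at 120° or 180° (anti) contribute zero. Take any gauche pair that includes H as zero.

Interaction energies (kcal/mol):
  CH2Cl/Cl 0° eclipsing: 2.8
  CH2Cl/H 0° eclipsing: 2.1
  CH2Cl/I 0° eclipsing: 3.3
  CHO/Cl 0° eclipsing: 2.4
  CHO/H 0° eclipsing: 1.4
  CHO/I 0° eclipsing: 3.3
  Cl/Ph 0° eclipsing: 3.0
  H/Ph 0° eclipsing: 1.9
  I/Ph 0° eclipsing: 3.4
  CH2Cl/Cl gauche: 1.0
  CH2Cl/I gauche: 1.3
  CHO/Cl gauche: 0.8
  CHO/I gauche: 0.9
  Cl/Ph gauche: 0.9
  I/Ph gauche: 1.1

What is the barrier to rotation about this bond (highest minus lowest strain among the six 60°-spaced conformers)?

4.5 kcal/mol

I at 0° (eclipsed): Ph(0°)/I(0°) eclipsed 3.4; CH2Cl(120°)/Cl(120°) eclipsed 2.8; CHO(240°)/H(240°) eclipsed 1.4 → 7.6 kcal/mol.
I at 60° (staggered): Ph(0°)/I(60°) gauche 1.1; CH2Cl(120°)/I(60°) gauche 1.3; CH2Cl(120°)/Cl(180°) gauche 1.0; CHO(240°)/Cl(180°) gauche 0.8 → 4.2 kcal/mol.
I at 120° (eclipsed): Ph(0°)/H(0°) eclipsed 1.9; CH2Cl(120°)/I(120°) eclipsed 3.3; CHO(240°)/Cl(240°) eclipsed 2.4 → 7.6 kcal/mol.
I at 180° (staggered): Ph(0°)/Cl(300°) gauche 0.9; CH2Cl(120°)/I(180°) gauche 1.3; CHO(240°)/I(180°) gauche 0.9; CHO(240°)/Cl(300°) gauche 0.8 → 3.9 kcal/mol.
I at 240° (eclipsed): Ph(0°)/Cl(0°) eclipsed 3.0; CH2Cl(120°)/H(120°) eclipsed 2.1; CHO(240°)/I(240°) eclipsed 3.3 → 8.4 kcal/mol.
I at 300° (staggered): Ph(0°)/I(300°) gauche 1.1; Ph(0°)/Cl(60°) gauche 0.9; CH2Cl(120°)/Cl(60°) gauche 1.0; CHO(240°)/I(300°) gauche 0.9 → 3.9 kcal/mol.
Max at 240° (8.4 kcal/mol), min at 180° (3.9 kcal/mol); barrier = 4.5 kcal/mol.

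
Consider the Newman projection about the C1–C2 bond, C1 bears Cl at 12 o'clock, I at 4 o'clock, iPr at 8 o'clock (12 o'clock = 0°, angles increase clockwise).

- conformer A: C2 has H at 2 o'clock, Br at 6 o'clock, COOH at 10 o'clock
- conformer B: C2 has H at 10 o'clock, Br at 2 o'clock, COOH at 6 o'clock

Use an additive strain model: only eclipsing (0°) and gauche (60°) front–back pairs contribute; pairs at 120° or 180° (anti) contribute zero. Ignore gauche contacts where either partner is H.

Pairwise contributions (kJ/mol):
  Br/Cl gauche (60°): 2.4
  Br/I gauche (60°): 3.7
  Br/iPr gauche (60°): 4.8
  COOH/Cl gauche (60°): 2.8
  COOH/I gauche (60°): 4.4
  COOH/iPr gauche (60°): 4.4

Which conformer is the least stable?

A

A (staggered): Cl–COOH gauche, I–Br gauche, iPr–Br gauche, iPr–COOH gauche; 2.8 + 3.7 + 4.8 + 4.4 = 15.7 kJ/mol.
B (staggered): Cl–Br gauche, I–Br gauche, I–COOH gauche, iPr–COOH gauche; 2.4 + 3.7 + 4.4 + 4.4 = 14.9 kJ/mol.
A has the highest total (15.7 kJ/mol).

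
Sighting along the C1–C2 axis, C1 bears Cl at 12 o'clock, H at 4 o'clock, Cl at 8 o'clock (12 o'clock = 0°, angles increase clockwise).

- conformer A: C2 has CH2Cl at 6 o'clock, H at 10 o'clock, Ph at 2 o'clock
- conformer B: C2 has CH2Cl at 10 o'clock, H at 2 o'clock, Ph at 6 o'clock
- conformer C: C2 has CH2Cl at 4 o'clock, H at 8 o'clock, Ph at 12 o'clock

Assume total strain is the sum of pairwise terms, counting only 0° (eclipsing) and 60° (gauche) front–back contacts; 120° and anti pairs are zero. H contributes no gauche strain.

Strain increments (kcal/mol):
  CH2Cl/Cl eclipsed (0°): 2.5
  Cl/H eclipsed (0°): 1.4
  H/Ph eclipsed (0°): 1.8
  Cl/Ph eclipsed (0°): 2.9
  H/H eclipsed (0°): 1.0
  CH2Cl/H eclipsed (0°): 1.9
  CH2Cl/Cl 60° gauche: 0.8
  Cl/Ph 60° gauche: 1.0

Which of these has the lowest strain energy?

A

A (staggered): Cl(0°)/Ph(60°) gauche 1.0; Cl(240°)/CH2Cl(180°) gauche 0.8 → 1.8 kcal/mol.
B (staggered): Cl(0°)/CH2Cl(300°) gauche 0.8; Cl(240°)/CH2Cl(300°) gauche 0.8; Cl(240°)/Ph(180°) gauche 1.0 → 2.6 kcal/mol.
C (eclipsed): Cl(0°)/Ph(0°) eclipsed 2.9; H(120°)/CH2Cl(120°) eclipsed 1.9; Cl(240°)/H(240°) eclipsed 1.4 → 6.2 kcal/mol.
A has the lowest total (1.8 kcal/mol).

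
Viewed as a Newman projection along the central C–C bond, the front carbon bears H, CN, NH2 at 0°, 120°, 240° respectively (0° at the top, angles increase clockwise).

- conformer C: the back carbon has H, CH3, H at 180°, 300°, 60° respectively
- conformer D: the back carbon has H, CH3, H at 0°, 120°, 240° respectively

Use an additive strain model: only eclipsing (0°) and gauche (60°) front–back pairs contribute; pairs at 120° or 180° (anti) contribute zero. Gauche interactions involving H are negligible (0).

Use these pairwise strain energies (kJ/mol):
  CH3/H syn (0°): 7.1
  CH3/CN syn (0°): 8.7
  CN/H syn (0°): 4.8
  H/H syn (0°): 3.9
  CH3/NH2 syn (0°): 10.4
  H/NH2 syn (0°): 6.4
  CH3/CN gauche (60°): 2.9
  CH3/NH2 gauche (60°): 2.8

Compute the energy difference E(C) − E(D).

C (staggered): NH2(240°)/CH3(300°) gauche 2.8 → 2.8 kJ/mol.
D (eclipsed): H(0°)/H(0°) eclipsed 3.9; CN(120°)/CH3(120°) eclipsed 8.7; NH2(240°)/H(240°) eclipsed 6.4 → 19.0 kJ/mol.
E(C) − E(D) = 2.8 − 19.0 = -16.2 kJ/mol.

-16.2 kJ/mol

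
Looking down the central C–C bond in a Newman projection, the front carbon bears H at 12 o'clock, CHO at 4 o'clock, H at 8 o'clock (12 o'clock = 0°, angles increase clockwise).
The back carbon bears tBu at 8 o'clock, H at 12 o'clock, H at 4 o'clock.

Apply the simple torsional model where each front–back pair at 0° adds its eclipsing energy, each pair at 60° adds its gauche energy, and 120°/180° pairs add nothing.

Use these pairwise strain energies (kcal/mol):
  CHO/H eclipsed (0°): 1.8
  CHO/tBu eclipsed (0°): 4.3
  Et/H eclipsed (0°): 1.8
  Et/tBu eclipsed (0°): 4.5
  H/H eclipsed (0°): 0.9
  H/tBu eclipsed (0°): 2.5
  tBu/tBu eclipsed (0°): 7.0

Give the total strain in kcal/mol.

This conformer (eclipsed): H–H eclipsed, CHO–H eclipsed, H–tBu eclipsed; 0.9 + 1.8 + 2.5 = 5.2 kcal/mol.

5.2 kcal/mol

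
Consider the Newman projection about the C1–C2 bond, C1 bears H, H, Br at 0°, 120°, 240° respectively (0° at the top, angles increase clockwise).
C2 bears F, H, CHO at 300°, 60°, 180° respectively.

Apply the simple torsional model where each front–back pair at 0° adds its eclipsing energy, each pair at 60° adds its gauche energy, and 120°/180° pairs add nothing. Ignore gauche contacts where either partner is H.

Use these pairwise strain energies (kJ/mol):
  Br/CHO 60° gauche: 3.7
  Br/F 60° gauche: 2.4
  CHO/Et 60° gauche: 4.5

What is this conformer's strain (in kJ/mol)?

This conformer is staggered. Br at 240° is gauche with F at 300° (2.4); Br at 240° is gauche with CHO at 180° (3.7). Total 6.1 kJ/mol.

6.1 kJ/mol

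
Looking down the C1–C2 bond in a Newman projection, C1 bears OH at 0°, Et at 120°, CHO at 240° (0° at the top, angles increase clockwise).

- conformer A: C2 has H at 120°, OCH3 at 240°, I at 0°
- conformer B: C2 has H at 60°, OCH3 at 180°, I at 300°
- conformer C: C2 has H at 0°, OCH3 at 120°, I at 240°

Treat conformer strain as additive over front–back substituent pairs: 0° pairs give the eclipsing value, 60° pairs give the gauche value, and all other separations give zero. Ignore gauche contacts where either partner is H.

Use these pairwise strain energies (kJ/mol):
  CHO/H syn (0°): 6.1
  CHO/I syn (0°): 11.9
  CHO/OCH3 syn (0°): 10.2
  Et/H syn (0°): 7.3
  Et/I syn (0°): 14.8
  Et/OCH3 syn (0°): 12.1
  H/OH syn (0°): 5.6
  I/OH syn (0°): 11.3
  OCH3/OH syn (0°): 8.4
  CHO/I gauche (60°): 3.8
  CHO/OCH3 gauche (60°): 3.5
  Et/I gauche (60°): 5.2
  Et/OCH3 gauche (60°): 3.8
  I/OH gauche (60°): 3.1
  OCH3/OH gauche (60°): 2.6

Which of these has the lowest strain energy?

A is eclipsed. OH at 0° is eclipsed with I at 0° (11.3); Et at 120° is eclipsed with H at 120° (7.3); CHO at 240° is eclipsed with OCH3 at 240° (10.2). Total 28.8 kJ/mol.
B is staggered. OH at 0° is gauche with I at 300° (3.1); Et at 120° is gauche with OCH3 at 180° (3.8); CHO at 240° is gauche with OCH3 at 180° (3.5); CHO at 240° is gauche with I at 300° (3.8). Total 14.2 kJ/mol.
C is eclipsed. OH at 0° is eclipsed with H at 0° (5.6); Et at 120° is eclipsed with OCH3 at 120° (12.1); CHO at 240° is eclipsed with I at 240° (11.9). Total 29.6 kJ/mol.
B has the lowest total (14.2 kJ/mol).

B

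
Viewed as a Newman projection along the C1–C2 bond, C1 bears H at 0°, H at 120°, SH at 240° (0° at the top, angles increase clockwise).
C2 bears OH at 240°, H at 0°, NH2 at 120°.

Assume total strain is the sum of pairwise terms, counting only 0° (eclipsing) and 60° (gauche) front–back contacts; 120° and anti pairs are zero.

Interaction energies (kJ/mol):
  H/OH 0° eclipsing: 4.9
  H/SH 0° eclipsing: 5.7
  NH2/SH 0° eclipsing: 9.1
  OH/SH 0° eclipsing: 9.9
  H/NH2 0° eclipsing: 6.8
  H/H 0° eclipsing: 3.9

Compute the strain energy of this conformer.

20.6 kJ/mol

This conformer (eclipsed): H–H eclipsed, H–NH2 eclipsed, SH–OH eclipsed; 3.9 + 6.8 + 9.9 = 20.6 kJ/mol.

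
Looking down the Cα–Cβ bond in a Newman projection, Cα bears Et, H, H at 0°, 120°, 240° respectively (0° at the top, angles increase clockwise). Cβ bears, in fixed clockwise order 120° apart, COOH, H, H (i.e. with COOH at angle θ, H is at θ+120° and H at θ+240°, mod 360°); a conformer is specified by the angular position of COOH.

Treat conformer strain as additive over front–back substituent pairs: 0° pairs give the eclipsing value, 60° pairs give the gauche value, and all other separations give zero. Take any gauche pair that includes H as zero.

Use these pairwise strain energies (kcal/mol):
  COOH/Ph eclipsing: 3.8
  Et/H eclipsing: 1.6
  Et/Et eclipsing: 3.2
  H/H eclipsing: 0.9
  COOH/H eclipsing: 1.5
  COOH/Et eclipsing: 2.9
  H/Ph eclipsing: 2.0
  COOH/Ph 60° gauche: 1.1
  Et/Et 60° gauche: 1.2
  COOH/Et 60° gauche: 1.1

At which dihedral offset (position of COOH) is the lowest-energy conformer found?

180°

COOH at 0° (eclipsed): Et(0°)/COOH(0°) eclipsed 2.9; H(120°)/H(120°) eclipsed 0.9; H(240°)/H(240°) eclipsed 0.9 → 4.7 kcal/mol.
COOH at 60° (staggered): Et(0°)/COOH(60°) gauche 1.1 → 1.1 kcal/mol.
COOH at 120° (eclipsed): Et(0°)/H(0°) eclipsed 1.6; H(120°)/COOH(120°) eclipsed 1.5; H(240°)/H(240°) eclipsed 0.9 → 4.0 kcal/mol.
COOH at 180° (staggered): no non-H gauche contacts → 0.0 kcal/mol.
COOH at 240° (eclipsed): Et(0°)/H(0°) eclipsed 1.6; H(120°)/H(120°) eclipsed 0.9; H(240°)/COOH(240°) eclipsed 1.5 → 4.0 kcal/mol.
COOH at 300° (staggered): Et(0°)/COOH(300°) gauche 1.1 → 1.1 kcal/mol.
The minimum (0.0 kcal/mol) occurs with COOH at 180°.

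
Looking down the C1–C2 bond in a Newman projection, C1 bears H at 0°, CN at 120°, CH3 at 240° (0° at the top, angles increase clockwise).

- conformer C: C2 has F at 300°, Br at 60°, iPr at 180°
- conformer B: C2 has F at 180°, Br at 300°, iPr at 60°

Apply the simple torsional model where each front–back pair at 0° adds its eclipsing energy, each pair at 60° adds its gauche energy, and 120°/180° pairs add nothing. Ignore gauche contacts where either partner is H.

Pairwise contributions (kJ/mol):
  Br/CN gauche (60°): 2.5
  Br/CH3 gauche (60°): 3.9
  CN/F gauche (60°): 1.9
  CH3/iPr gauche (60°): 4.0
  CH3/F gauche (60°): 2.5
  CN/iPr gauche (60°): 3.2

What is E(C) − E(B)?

+0.7 kJ/mol

C is staggered. CN at 120° is gauche with Br at 60° (2.5); CN at 120° is gauche with iPr at 180° (3.2); CH3 at 240° is gauche with F at 300° (2.5); CH3 at 240° is gauche with iPr at 180° (4.0). Total 12.2 kJ/mol.
B is staggered. CN at 120° is gauche with F at 180° (1.9); CN at 120° is gauche with iPr at 60° (3.2); CH3 at 240° is gauche with F at 180° (2.5); CH3 at 240° is gauche with Br at 300° (3.9). Total 11.5 kJ/mol.
E(C) − E(B) = 12.2 − 11.5 = +0.7 kJ/mol.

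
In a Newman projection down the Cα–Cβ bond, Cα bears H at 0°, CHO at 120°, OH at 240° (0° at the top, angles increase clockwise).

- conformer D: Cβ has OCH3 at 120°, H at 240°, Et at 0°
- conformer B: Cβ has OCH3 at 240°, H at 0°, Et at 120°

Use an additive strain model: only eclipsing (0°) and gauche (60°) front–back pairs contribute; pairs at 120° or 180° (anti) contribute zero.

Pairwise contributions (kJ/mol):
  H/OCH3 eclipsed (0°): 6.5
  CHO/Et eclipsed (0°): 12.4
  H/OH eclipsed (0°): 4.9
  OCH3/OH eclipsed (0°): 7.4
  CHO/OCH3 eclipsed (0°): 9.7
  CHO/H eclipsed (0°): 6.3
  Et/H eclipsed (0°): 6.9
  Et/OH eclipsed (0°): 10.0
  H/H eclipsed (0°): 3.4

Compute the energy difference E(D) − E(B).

-1.7 kJ/mol

D (eclipsed): H–Et eclipsed, CHO–OCH3 eclipsed, OH–H eclipsed; 6.9 + 9.7 + 4.9 = 21.5 kJ/mol.
B (eclipsed): H–H eclipsed, CHO–Et eclipsed, OH–OCH3 eclipsed; 3.4 + 12.4 + 7.4 = 23.2 kJ/mol.
E(D) − E(B) = 21.5 − 23.2 = -1.7 kJ/mol.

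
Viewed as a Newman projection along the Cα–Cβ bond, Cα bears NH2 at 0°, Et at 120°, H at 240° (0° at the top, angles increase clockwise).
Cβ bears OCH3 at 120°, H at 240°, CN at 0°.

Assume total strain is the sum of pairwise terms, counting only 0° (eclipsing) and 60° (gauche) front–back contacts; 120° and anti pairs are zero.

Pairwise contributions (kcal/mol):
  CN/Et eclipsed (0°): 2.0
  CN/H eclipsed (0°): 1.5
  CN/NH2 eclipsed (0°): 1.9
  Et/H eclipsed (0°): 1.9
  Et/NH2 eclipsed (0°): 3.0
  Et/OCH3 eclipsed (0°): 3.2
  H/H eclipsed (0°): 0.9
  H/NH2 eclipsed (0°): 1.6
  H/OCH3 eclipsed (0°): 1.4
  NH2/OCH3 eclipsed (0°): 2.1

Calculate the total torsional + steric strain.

6.0 kcal/mol

This conformer (eclipsed): NH2(0°)/CN(0°) eclipsed 1.9; Et(120°)/OCH3(120°) eclipsed 3.2; H(240°)/H(240°) eclipsed 0.9 → 6.0 kcal/mol.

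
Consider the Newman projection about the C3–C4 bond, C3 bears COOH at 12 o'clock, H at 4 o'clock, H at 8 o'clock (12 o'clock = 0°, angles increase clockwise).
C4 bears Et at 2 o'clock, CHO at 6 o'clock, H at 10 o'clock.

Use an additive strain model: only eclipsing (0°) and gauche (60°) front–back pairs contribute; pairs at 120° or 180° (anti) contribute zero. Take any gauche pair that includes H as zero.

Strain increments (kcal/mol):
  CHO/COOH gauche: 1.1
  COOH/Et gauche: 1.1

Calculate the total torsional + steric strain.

1.1 kcal/mol

This conformer (staggered): COOH(0°)/Et(60°) gauche 1.1 → 1.1 kcal/mol.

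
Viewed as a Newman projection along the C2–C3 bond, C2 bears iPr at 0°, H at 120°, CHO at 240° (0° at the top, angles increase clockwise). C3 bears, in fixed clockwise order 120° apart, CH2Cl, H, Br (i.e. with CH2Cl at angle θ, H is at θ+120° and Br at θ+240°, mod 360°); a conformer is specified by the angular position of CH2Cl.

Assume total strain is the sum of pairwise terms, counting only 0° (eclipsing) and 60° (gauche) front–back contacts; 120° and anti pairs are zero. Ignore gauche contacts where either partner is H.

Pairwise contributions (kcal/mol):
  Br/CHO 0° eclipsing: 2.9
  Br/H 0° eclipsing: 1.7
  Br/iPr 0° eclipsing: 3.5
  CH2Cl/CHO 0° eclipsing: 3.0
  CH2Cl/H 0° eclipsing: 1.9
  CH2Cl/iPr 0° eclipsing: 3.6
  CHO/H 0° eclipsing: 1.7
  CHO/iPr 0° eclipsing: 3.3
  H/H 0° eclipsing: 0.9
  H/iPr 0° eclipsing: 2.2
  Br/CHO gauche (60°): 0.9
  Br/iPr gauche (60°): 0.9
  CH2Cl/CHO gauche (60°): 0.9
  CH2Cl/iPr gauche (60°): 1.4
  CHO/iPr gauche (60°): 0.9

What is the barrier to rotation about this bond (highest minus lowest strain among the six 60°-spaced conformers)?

5.6 kcal/mol

CH2Cl at 0° (eclipsed): iPr–CH2Cl eclipsed, H–H eclipsed, CHO–Br eclipsed; 3.6 + 0.9 + 2.9 = 7.4 kcal/mol.
CH2Cl at 60° (staggered): iPr–CH2Cl gauche, iPr–Br gauche, CHO–Br gauche; 1.4 + 0.9 + 0.9 = 3.2 kcal/mol.
CH2Cl at 120° (eclipsed): iPr–Br eclipsed, H–CH2Cl eclipsed, CHO–H eclipsed; 3.5 + 1.9 + 1.7 = 7.1 kcal/mol.
CH2Cl at 180° (staggered): iPr–Br gauche, CHO–CH2Cl gauche; 0.9 + 0.9 = 1.8 kcal/mol.
CH2Cl at 240° (eclipsed): iPr–H eclipsed, H–Br eclipsed, CHO–CH2Cl eclipsed; 2.2 + 1.7 + 3.0 = 6.9 kcal/mol.
CH2Cl at 300° (staggered): iPr–CH2Cl gauche, CHO–CH2Cl gauche, CHO–Br gauche; 1.4 + 0.9 + 0.9 = 3.2 kcal/mol.
Max at 0° (7.4 kcal/mol), min at 180° (1.8 kcal/mol); barrier = 5.6 kcal/mol.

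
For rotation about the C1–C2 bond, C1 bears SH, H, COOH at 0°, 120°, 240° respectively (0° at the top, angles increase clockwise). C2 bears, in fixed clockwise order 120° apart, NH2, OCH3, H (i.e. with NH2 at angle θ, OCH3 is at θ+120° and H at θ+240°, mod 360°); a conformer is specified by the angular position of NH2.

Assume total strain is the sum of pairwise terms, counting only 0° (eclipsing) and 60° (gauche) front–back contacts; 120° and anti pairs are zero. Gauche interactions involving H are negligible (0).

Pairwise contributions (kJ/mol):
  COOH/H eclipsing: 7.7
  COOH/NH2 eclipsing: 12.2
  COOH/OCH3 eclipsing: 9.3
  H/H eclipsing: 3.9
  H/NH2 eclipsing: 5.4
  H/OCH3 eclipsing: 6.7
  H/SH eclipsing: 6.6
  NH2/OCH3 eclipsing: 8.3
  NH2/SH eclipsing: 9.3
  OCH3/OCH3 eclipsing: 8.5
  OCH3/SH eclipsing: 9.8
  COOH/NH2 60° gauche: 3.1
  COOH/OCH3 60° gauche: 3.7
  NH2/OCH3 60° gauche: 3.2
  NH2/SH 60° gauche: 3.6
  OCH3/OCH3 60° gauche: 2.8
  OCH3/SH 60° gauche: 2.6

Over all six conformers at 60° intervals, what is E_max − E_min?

NH2 at 0° (eclipsed): SH(0°)/NH2(0°) eclipsed 9.3; H(120°)/OCH3(120°) eclipsed 6.7; COOH(240°)/H(240°) eclipsed 7.7 → 23.7 kJ/mol.
NH2 at 60° (staggered): SH(0°)/NH2(60°) gauche 3.6; COOH(240°)/OCH3(180°) gauche 3.7 → 7.3 kJ/mol.
NH2 at 120° (eclipsed): SH(0°)/H(0°) eclipsed 6.6; H(120°)/NH2(120°) eclipsed 5.4; COOH(240°)/OCH3(240°) eclipsed 9.3 → 21.3 kJ/mol.
NH2 at 180° (staggered): SH(0°)/OCH3(300°) gauche 2.6; COOH(240°)/NH2(180°) gauche 3.1; COOH(240°)/OCH3(300°) gauche 3.7 → 9.4 kJ/mol.
NH2 at 240° (eclipsed): SH(0°)/OCH3(0°) eclipsed 9.8; H(120°)/H(120°) eclipsed 3.9; COOH(240°)/NH2(240°) eclipsed 12.2 → 25.9 kJ/mol.
NH2 at 300° (staggered): SH(0°)/NH2(300°) gauche 3.6; SH(0°)/OCH3(60°) gauche 2.6; COOH(240°)/NH2(300°) gauche 3.1 → 9.3 kJ/mol.
Max at 240° (25.9 kJ/mol), min at 60° (7.3 kJ/mol); barrier = 18.6 kJ/mol.

18.6 kJ/mol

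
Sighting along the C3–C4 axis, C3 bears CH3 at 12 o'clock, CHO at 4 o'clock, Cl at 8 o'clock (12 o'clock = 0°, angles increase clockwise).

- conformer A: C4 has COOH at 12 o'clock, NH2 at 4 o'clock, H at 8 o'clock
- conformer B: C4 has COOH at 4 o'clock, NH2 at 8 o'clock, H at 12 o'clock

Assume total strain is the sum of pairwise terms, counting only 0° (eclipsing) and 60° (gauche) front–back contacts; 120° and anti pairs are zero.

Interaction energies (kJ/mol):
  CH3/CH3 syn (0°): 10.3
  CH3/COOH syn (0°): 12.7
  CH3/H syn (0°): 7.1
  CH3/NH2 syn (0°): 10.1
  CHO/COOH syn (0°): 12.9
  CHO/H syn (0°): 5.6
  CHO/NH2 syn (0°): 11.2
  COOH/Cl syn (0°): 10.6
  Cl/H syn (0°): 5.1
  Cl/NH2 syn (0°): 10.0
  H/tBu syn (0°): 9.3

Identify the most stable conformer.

A (eclipsed): CH3(0°)/COOH(0°) eclipsed 12.7; CHO(120°)/NH2(120°) eclipsed 11.2; Cl(240°)/H(240°) eclipsed 5.1 → 29.0 kJ/mol.
B (eclipsed): CH3(0°)/H(0°) eclipsed 7.1; CHO(120°)/COOH(120°) eclipsed 12.9; Cl(240°)/NH2(240°) eclipsed 10.0 → 30.0 kJ/mol.
A has the lowest total (29.0 kJ/mol).

A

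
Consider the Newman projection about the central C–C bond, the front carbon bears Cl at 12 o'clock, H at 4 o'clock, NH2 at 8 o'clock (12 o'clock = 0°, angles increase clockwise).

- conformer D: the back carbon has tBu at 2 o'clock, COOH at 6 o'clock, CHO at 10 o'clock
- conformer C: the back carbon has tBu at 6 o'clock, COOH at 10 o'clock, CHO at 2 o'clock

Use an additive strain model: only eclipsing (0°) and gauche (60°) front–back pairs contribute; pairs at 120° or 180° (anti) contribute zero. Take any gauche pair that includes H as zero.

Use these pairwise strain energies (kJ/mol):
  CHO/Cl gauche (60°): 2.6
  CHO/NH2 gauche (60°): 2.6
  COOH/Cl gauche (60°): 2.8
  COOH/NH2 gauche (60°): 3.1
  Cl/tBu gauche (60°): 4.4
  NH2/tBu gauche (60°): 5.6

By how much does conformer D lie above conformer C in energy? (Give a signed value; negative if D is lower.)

-1.4 kJ/mol

D (staggered): Cl(0°)/tBu(60°) gauche 4.4; Cl(0°)/CHO(300°) gauche 2.6; NH2(240°)/COOH(180°) gauche 3.1; NH2(240°)/CHO(300°) gauche 2.6 → 12.7 kJ/mol.
C (staggered): Cl(0°)/COOH(300°) gauche 2.8; Cl(0°)/CHO(60°) gauche 2.6; NH2(240°)/tBu(180°) gauche 5.6; NH2(240°)/COOH(300°) gauche 3.1 → 14.1 kJ/mol.
E(D) − E(C) = 12.7 − 14.1 = -1.4 kJ/mol.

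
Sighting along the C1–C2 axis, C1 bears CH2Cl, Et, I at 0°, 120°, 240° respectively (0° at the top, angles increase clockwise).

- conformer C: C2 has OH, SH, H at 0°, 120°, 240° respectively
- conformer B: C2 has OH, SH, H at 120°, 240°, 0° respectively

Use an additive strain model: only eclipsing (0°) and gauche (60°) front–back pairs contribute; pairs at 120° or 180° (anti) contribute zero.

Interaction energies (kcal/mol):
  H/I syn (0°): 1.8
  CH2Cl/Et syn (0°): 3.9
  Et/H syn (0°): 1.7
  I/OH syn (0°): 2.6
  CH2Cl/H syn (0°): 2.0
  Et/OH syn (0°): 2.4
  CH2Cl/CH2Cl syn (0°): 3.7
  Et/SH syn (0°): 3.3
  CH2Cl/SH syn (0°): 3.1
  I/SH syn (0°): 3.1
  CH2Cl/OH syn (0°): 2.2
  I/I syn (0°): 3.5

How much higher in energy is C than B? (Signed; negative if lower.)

-0.2 kcal/mol

C is eclipsed. CH2Cl at 0° is eclipsed with OH at 0° (2.2); Et at 120° is eclipsed with SH at 120° (3.3); I at 240° is eclipsed with H at 240° (1.8). Total 7.3 kcal/mol.
B is eclipsed. CH2Cl at 0° is eclipsed with H at 0° (2.0); Et at 120° is eclipsed with OH at 120° (2.4); I at 240° is eclipsed with SH at 240° (3.1). Total 7.5 kcal/mol.
E(C) − E(B) = 7.3 − 7.5 = -0.2 kcal/mol.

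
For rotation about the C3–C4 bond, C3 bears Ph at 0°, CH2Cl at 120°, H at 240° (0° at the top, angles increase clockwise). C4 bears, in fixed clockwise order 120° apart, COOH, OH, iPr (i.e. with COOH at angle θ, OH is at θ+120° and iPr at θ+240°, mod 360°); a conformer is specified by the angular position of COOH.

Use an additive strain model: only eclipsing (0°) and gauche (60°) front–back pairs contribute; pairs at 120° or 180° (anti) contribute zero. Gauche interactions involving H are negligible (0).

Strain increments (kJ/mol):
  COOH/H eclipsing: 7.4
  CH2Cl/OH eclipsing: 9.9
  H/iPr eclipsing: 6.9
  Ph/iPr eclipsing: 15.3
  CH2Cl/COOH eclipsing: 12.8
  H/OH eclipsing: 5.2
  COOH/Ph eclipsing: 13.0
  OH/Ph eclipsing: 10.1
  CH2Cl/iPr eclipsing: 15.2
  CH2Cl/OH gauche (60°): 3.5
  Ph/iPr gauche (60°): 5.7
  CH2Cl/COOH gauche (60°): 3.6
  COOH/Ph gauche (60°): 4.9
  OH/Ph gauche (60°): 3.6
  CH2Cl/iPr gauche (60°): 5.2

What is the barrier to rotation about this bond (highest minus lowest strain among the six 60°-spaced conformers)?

16.1 kJ/mol

COOH at 0° (eclipsed): Ph–COOH eclipsed, CH2Cl–OH eclipsed, H–iPr eclipsed; 13.0 + 9.9 + 6.9 = 29.8 kJ/mol.
COOH at 60° (staggered): Ph–COOH gauche, Ph–iPr gauche, CH2Cl–COOH gauche, CH2Cl–OH gauche; 4.9 + 5.7 + 3.6 + 3.5 = 17.7 kJ/mol.
COOH at 120° (eclipsed): Ph–iPr eclipsed, CH2Cl–COOH eclipsed, H–OH eclipsed; 15.3 + 12.8 + 5.2 = 33.3 kJ/mol.
COOH at 180° (staggered): Ph–OH gauche, Ph–iPr gauche, CH2Cl–COOH gauche, CH2Cl–iPr gauche; 3.6 + 5.7 + 3.6 + 5.2 = 18.1 kJ/mol.
COOH at 240° (eclipsed): Ph–OH eclipsed, CH2Cl–iPr eclipsed, H–COOH eclipsed; 10.1 + 15.2 + 7.4 = 32.7 kJ/mol.
COOH at 300° (staggered): Ph–COOH gauche, Ph–OH gauche, CH2Cl–OH gauche, CH2Cl–iPr gauche; 4.9 + 3.6 + 3.5 + 5.2 = 17.2 kJ/mol.
Max at 120° (33.3 kJ/mol), min at 300° (17.2 kJ/mol); barrier = 16.1 kJ/mol.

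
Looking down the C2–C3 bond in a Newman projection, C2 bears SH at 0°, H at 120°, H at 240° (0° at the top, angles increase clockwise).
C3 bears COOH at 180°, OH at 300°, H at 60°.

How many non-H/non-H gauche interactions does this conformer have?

1

Non-H gauche pairs: SH(0°)/OH(300°) — 1 interaction.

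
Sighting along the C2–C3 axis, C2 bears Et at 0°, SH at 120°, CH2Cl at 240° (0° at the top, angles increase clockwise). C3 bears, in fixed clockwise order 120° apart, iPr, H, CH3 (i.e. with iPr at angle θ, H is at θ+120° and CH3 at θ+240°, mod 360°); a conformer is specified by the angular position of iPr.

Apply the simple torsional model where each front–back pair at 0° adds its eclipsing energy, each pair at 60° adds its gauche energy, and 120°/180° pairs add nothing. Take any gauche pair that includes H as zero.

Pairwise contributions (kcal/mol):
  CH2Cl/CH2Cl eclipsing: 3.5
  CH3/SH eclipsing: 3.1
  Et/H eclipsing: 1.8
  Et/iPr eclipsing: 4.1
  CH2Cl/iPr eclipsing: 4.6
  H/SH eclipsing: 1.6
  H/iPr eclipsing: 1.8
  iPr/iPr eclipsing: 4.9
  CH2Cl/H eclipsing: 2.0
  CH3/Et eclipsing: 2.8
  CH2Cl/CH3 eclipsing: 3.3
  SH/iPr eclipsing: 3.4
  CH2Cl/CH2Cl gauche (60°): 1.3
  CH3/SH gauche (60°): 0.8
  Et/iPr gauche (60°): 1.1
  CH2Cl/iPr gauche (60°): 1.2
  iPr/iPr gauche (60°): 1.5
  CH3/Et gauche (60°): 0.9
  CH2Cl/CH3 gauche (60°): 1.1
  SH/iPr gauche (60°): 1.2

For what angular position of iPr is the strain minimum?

iPr at 0° (eclipsed): Et–iPr eclipsed, SH–H eclipsed, CH2Cl–CH3 eclipsed; 4.1 + 1.6 + 3.3 = 9.0 kcal/mol.
iPr at 60° (staggered): Et–iPr gauche, Et–CH3 gauche, SH–iPr gauche, CH2Cl–CH3 gauche; 1.1 + 0.9 + 1.2 + 1.1 = 4.3 kcal/mol.
iPr at 120° (eclipsed): Et–CH3 eclipsed, SH–iPr eclipsed, CH2Cl–H eclipsed; 2.8 + 3.4 + 2.0 = 8.2 kcal/mol.
iPr at 180° (staggered): Et–CH3 gauche, SH–iPr gauche, SH–CH3 gauche, CH2Cl–iPr gauche; 0.9 + 1.2 + 0.8 + 1.2 = 4.1 kcal/mol.
iPr at 240° (eclipsed): Et–H eclipsed, SH–CH3 eclipsed, CH2Cl–iPr eclipsed; 1.8 + 3.1 + 4.6 = 9.5 kcal/mol.
iPr at 300° (staggered): Et–iPr gauche, SH–CH3 gauche, CH2Cl–iPr gauche, CH2Cl–CH3 gauche; 1.1 + 0.8 + 1.2 + 1.1 = 4.2 kcal/mol.
The minimum (4.1 kcal/mol) occurs with iPr at 180°.

180°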